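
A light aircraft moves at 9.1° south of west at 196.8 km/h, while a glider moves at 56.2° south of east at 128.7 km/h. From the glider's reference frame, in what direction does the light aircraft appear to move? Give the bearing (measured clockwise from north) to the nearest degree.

Taking east as x and north as y: light aircraft velocity = (-194.323, -31.126) km/h; glider velocity = (71.595, -106.948) km/h.
Velocity of light aircraft relative to glider = (-194.323, -31.126) − (71.595, -106.948) = (-265.918, 75.822) km/h.
Bearing = atan2(-265.92, 75.82) = 285.91° clockwise from north.

286°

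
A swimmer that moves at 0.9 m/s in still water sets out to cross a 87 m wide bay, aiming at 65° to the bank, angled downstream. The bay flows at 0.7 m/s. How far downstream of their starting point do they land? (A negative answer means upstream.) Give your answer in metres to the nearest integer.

Perpendicular speed = 0.816 m/s; crossing time = 87 / 0.816 = 106.660 s.
Net downstream speed = 1.080 m/s.
Drift = 1.080 × 106.660 = 115.231 m (downstream).

115 m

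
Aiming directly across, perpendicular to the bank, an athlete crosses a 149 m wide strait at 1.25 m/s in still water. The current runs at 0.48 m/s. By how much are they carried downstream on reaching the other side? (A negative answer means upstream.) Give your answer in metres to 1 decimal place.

57.2 m

Perpendicular speed = 1.250 m/s; crossing time = 149 / 1.250 = 119.200 s.
Net downstream speed = 0.480 m/s.
Drift = 0.480 × 119.200 = 57.216 m (downstream).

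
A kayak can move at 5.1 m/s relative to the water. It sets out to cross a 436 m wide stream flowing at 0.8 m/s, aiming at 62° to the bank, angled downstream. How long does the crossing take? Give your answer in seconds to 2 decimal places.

The component of the kayak's velocity perpendicular to the bank is 5.1 × sin 62° = 4.503 m/s.
The flow acts along the bank and has no component across it.
Time = 436 / 4.503 = 96.824 s.

96.82 s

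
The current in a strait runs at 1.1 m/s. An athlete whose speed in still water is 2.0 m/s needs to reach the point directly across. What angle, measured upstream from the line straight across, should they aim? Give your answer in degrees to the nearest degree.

To cancel the current, the upstream component of the athlete's velocity must equal the flow: 2.0 sin θ = 1.1.
sin θ = 1.1 / 2.0 = 0.5500.
θ = arcsin(0.5500) = 33.367°.

33°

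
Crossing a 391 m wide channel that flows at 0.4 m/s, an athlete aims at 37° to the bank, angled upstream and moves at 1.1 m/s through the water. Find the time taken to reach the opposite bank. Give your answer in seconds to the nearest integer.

591 s

The component of the athlete's velocity perpendicular to the bank is 1.1 × sin 37° = 0.662 m/s.
Only the cross-stream component determines the crossing time; the current contributes nothing perpendicular to the bank.
Time = 391 / 0.662 = 590.638 s.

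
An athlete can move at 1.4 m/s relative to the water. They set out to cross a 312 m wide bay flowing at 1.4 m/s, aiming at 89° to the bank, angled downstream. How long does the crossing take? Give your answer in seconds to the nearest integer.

223 s

The component of the athlete's velocity perpendicular to the bank is 1.4 × sin 89° = 1.400 m/s.
The flow acts along the bank and has no component across it.
Time = 312 / 1.400 = 222.891 s.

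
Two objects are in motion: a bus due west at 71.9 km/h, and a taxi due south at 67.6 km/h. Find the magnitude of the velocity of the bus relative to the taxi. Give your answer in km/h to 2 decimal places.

Taking east as x and north as y: bus velocity = (-71.900, 0.000) km/h; taxi velocity = (0.000, -67.600) km/h.
Velocity of bus relative to taxi = (-71.900, 0.000) − (0.000, -67.600) = (-71.900, 67.600) km/h.
Magnitude = |(-71.900, 67.600)| = 98.688 km/h.

98.69 km/h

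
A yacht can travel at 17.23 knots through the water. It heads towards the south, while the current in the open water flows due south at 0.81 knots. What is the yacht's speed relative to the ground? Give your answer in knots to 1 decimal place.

Taking east as x and north as y: velocity relative to the water = (0.000, -17.230) knots; the water relative to ground = (0.000, -0.810) knots.
Velocity relative to ground = (0.000, -17.230) + (0.000, -0.810) = (0.000, -18.040) knots.
Speed = |(0.000, -18.040)| = 18.040 knots.

18.0 knots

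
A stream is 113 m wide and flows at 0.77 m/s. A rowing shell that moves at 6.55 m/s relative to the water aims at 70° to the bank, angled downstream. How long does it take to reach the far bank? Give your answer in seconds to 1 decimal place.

18.4 s

The component of the rowing shell's velocity perpendicular to the bank is 6.55 × sin 70° = 6.155 m/s.
The current is parallel to the bank, so it does not affect the crossing time.
Time = 113 / 6.155 = 18.359 s.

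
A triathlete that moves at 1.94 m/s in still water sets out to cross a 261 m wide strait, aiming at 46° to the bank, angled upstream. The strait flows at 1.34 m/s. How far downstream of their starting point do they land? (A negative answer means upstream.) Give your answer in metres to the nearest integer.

Perpendicular speed = 1.396 m/s; crossing time = 261 / 1.396 = 187.027 s.
Net downstream speed = -0.008 m/s.
Drift = -0.008 × 187.027 = -1.428 m (upstream).

-1 m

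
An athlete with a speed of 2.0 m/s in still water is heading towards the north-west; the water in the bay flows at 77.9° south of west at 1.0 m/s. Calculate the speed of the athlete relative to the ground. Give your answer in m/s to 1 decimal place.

Taking east as x and north as y: velocity relative to the water = (-1.414, 1.414) m/s; the water relative to ground = (-0.210, -0.978) m/s.
Velocity relative to ground = (-1.414, 1.414) + (-0.210, -0.978) = (-1.624, 0.436) m/s.
Speed = |(-1.624, 0.436)| = 1.681 m/s.

1.7 m/s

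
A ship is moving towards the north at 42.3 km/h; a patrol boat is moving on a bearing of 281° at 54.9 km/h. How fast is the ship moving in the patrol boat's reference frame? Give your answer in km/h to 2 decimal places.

Taking east as x and north as y: ship velocity = (0.000, 42.300) km/h; patrol boat velocity = (-53.891, 10.475) km/h.
Velocity of ship relative to patrol boat = (0.000, 42.300) − (-53.891, 10.475) = (53.891, 31.825) km/h.
Magnitude = |(53.891, 31.825)| = 62.587 km/h.

62.59 km/h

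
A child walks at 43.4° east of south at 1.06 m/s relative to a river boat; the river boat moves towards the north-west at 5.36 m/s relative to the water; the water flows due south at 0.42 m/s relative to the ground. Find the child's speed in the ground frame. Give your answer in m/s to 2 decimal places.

4.02 m/s

In east/north components (m/s): child relative to river boat = (0.728, -0.770); river boat relative to water = (-3.790, 3.790); water relative to ground = (0.000, -0.420).
Sum = (-3.062, 2.600) m/s.
Speed = |(-3.062, 2.600)| = 4.017 m/s.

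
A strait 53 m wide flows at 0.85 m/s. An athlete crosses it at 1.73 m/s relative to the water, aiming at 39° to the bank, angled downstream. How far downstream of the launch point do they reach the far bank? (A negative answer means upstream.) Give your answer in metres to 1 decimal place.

106.8 m

Perpendicular speed = 1.089 m/s; crossing time = 53 / 1.089 = 48.681 s.
Net downstream speed = 2.194 m/s.
Drift = 2.194 × 48.681 = 106.828 m (downstream).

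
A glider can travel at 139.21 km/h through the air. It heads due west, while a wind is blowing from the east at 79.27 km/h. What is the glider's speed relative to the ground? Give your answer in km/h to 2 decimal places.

Taking east as x and north as y: velocity relative to the air = (-139.210, 0.000) km/h; the air relative to ground = (-79.270, 0.000) km/h.
Velocity relative to ground = (-139.210, 0.000) + (-79.270, 0.000) = (-218.480, 0.000) km/h.
Speed = |(-218.480, 0.000)| = 218.480 km/h.

218.48 km/h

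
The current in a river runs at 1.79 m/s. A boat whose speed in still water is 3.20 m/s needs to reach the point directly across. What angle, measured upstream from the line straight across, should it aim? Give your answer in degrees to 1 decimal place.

To cancel the current, the upstream component of the boat's velocity must equal the flow: 3.20 sin θ = 1.79.
sin θ = 1.79 / 3.20 = 0.5594.
θ = arcsin(0.5594) = 34.013°.

34.0°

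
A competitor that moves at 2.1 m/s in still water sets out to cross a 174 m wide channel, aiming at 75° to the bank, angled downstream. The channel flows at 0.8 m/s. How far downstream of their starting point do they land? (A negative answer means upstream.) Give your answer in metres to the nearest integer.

Perpendicular speed = 2.028 m/s; crossing time = 174 / 2.028 = 85.780 s.
Net downstream speed = 1.344 m/s.
Drift = 1.344 × 85.780 = 115.247 m (downstream).

115 m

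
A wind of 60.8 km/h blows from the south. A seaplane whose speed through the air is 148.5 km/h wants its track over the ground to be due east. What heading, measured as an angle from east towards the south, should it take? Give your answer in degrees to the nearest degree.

The wind pushes perpendicular to the desired track; the heading must have a component into the wind equal to 60.8 km/h: 148.5 sin θ = 60.8.
sin θ = 0.4094, so θ = 24.169°.

24°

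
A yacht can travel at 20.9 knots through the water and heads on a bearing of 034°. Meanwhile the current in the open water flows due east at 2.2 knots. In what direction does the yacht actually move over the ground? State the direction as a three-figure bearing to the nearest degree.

039°

Taking east as x and north as y: velocity relative to the water = (11.687, 17.327) knots; the water relative to ground = (2.200, 0.000) knots.
Velocity relative to ground = (11.687, 17.327) + (2.200, 0.000) = (13.887, 17.327) knots.
Bearing = atan2(13.89, 17.33) = 38.71° clockwise from north.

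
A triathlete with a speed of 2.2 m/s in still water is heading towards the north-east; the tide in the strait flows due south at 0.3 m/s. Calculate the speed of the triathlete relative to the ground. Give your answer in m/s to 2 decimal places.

2.00 m/s

Taking east as x and north as y: velocity relative to the water = (1.556, 1.556) m/s; the water relative to ground = (0.000, -0.300) m/s.
Velocity relative to ground = (1.556, 1.556) + (0.000, -0.300) = (1.556, 1.256) m/s.
Speed = |(1.556, 1.256)| = 1.999 m/s.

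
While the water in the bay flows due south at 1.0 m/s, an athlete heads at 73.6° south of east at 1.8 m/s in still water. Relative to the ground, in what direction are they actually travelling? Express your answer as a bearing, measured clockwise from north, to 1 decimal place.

Taking east as x and north as y: velocity relative to the water = (0.508, -1.727) m/s; the water relative to ground = (0.000, -1.000) m/s.
Velocity relative to ground = (0.508, -1.727) + (0.000, -1.000) = (0.508, -2.727) m/s.
Bearing = atan2(0.51, -2.73) = 169.44° clockwise from north.

169.4°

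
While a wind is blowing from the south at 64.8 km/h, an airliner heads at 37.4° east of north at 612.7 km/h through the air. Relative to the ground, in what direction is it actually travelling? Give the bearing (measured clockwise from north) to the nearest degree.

Taking east as x and north as y: velocity relative to the air = (372.139, 486.738) km/h; the air relative to ground = (0.000, 64.800) km/h.
Velocity relative to ground = (372.139, 486.738) + (0.000, 64.800) = (372.139, 551.538) km/h.
Bearing = atan2(372.14, 551.54) = 34.01° clockwise from north.

034°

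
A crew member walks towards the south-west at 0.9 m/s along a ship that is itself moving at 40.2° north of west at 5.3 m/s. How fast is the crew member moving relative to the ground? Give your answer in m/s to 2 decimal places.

5.45 m/s

Taking east as x and north as y: ship velocity = (-4.048, 3.421) m/s; crew member velocity relative to ship = (-0.636, -0.636) m/s.
Velocity relative to ground = (-4.048, 3.421) + (-0.636, -0.636) = (-4.685, 2.785) m/s.
Speed = |(-4.685, 2.785)| = 5.450 m/s.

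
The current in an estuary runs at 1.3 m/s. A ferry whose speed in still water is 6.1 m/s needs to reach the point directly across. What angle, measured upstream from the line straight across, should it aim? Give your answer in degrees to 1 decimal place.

12.3°

To cancel the current, the upstream component of the ferry's velocity must equal the flow: 6.1 sin θ = 1.3.
sin θ = 1.3 / 6.1 = 0.2131.
θ = arcsin(0.2131) = 12.305°.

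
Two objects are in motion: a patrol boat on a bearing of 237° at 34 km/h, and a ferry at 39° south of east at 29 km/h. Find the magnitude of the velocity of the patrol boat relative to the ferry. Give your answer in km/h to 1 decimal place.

Taking east as x and north as y: patrol boat velocity = (-28.515, -18.518) km/h; ferry velocity = (22.537, -18.250) km/h.
Velocity of patrol boat relative to ferry = (-28.515, -18.518) − (22.537, -18.250) = (-51.052, -0.267) km/h.
Magnitude = |(-51.052, -0.267)| = 51.053 km/h.

51.1 km/h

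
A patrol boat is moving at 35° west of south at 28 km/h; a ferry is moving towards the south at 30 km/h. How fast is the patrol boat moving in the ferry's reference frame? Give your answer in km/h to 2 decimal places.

Taking east as x and north as y: patrol boat velocity = (-16.060, -22.936) km/h; ferry velocity = (0.000, -30.000) km/h.
Velocity of patrol boat relative to ferry = (-16.060, -22.936) − (0.000, -30.000) = (-16.060, 7.064) km/h.
Magnitude = |(-16.060, 7.064)| = 17.545 km/h.

17.54 km/h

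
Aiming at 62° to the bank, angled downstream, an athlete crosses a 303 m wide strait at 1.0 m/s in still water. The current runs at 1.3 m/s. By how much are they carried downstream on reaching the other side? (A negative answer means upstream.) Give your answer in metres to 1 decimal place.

607.2 m

Perpendicular speed = 0.883 m/s; crossing time = 303 / 0.883 = 343.169 s.
Net downstream speed = 1.769 m/s.
Drift = 1.769 × 343.169 = 607.227 m (downstream).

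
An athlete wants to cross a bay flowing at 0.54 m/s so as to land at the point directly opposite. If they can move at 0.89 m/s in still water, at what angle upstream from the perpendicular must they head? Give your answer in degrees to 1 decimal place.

37.4°

To cancel the current, the upstream component of the athlete's velocity must equal the flow: 0.89 sin θ = 0.54.
sin θ = 0.54 / 0.89 = 0.6067.
θ = arcsin(0.6067) = 37.354°.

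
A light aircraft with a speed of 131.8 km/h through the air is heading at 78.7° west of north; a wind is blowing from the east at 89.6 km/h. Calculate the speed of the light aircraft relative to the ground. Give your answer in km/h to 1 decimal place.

Taking east as x and north as y: velocity relative to the air = (-129.245, 25.826) km/h; the air relative to ground = (-89.600, 0.000) km/h.
Velocity relative to ground = (-129.245, 25.826) + (-89.600, 0.000) = (-218.845, 25.826) km/h.
Speed = |(-218.845, 25.826)| = 220.364 km/h.

220.4 km/h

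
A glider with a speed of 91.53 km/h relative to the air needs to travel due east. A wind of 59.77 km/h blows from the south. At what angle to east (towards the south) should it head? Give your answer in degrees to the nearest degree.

41°

The wind pushes perpendicular to the desired track; the heading must have a component into the wind equal to 59.77 km/h: 91.53 sin θ = 59.77.
sin θ = 0.6530, so θ = 40.769°.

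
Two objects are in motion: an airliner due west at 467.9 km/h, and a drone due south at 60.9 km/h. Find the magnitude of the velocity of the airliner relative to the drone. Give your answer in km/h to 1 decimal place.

Taking east as x and north as y: airliner velocity = (-467.900, 0.000) km/h; drone velocity = (0.000, -60.900) km/h.
Velocity of airliner relative to drone = (-467.900, 0.000) − (0.000, -60.900) = (-467.900, 60.900) km/h.
Magnitude = |(-467.900, 60.900)| = 471.847 km/h.

471.8 km/h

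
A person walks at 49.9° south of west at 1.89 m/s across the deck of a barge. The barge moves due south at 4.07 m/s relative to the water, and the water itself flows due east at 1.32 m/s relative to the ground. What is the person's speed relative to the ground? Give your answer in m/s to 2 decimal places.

In east/north components (m/s): person relative to barge = (-1.217, -1.446); barge relative to water = (0.000, -4.070); water relative to ground = (1.320, 0.000).
Sum = (0.103, -5.516) m/s.
Speed = |(0.103, -5.516)| = 5.517 m/s.

5.52 m/s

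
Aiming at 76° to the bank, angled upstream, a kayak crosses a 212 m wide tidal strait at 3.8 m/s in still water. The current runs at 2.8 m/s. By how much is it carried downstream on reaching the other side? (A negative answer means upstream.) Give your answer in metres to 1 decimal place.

Perpendicular speed = 3.687 m/s; crossing time = 212 / 3.687 = 57.497 s.
Net downstream speed = 1.881 m/s.
Drift = 1.881 × 57.497 = 108.135 m (downstream).

108.1 m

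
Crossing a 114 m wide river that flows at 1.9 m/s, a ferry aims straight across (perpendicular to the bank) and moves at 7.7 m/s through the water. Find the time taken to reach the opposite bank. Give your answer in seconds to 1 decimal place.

14.8 s

The component of the ferry's velocity perpendicular to the bank is 7.7 m/s.
The current is parallel to the bank, so it does not affect the crossing time.
Time = 114 / 7.700 = 14.805 s.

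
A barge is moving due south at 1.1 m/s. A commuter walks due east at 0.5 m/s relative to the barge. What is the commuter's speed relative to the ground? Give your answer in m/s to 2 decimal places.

1.21 m/s

Taking east as x and north as y: barge velocity = (0.000, -1.100) m/s; commuter velocity relative to barge = (0.500, 0.000) m/s.
Velocity relative to ground = (0.000, -1.100) + (0.500, 0.000) = (0.500, -1.100) m/s.
Speed = |(0.500, -1.100)| = 1.208 m/s.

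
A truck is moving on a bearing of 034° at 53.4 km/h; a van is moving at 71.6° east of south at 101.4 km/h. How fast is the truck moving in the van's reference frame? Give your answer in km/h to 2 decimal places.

Taking east as x and north as y: truck velocity = (29.861, 44.271) km/h; van velocity = (96.216, -32.007) km/h.
Velocity of truck relative to van = (29.861, 44.271) − (96.216, -32.007) = (-66.355, 76.277) km/h.
Magnitude = |(-66.355, 76.277)| = 101.100 km/h.

101.10 km/h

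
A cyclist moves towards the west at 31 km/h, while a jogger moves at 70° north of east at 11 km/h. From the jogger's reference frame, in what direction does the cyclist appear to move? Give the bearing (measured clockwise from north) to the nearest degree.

253°

Taking east as x and north as y: cyclist velocity = (-31.000, 0.000) km/h; jogger velocity = (3.762, 10.337) km/h.
Velocity of cyclist relative to jogger = (-31.000, 0.000) − (3.762, 10.337) = (-34.762, -10.337) km/h.
Bearing = atan2(-34.76, -10.34) = 253.44° clockwise from north.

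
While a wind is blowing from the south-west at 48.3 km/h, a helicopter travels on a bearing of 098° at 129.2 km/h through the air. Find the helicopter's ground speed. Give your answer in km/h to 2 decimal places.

162.90 km/h

Taking east as x and north as y: velocity relative to the air = (127.943, -17.981) km/h; the air relative to ground = (34.153, 34.153) km/h.
Velocity relative to ground = (127.943, -17.981) + (34.153, 34.153) = (162.096, 16.172) km/h.
Speed = |(162.096, 16.172)| = 162.901 km/h.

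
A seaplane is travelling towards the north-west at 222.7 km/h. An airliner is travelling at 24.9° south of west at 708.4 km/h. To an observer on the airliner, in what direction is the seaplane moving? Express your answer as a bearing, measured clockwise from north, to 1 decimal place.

Taking east as x and north as y: seaplane velocity = (-157.473, 157.473) km/h; airliner velocity = (-642.550, -298.262) km/h.
Velocity of seaplane relative to airliner = (-157.473, 157.473) − (-642.550, -298.262) = (485.077, 455.734) km/h.
Bearing = atan2(485.08, 455.73) = 46.79° clockwise from north.

046.8°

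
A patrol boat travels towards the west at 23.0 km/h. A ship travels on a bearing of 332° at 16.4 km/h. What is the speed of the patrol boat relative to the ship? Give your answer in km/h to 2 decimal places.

Taking east as x and north as y: patrol boat velocity = (-23.000, 0.000) km/h; ship velocity = (-7.699, 14.480) km/h.
Velocity of patrol boat relative to ship = (-23.000, 0.000) − (-7.699, 14.480) = (-15.301, -14.480) km/h.
Magnitude = |(-15.301, -14.480)| = 21.066 km/h.

21.07 km/h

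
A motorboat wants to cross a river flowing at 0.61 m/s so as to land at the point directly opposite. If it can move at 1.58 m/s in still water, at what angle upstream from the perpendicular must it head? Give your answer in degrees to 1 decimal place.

To cancel the current, the upstream component of the motorboat's velocity must equal the flow: 1.58 sin θ = 0.61.
sin θ = 0.61 / 1.58 = 0.3861.
θ = arcsin(0.3861) = 22.711°.

22.7°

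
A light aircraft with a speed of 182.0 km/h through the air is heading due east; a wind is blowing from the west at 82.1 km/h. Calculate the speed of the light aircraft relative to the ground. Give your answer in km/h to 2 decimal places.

264.10 km/h

Taking east as x and north as y: velocity relative to the air = (182.000, 0.000) km/h; the air relative to ground = (82.100, 0.000) km/h.
Velocity relative to ground = (182.000, 0.000) + (82.100, 0.000) = (264.100, 0.000) km/h.
Speed = |(264.100, 0.000)| = 264.100 km/h.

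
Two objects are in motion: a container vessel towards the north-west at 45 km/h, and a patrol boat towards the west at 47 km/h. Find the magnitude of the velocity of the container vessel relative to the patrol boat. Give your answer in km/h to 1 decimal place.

Taking east as x and north as y: container vessel velocity = (-31.820, 31.820) km/h; patrol boat velocity = (-47.000, 0.000) km/h.
Velocity of container vessel relative to patrol boat = (-31.820, 31.820) − (-47.000, 0.000) = (15.180, 31.820) km/h.
Magnitude = |(15.180, 31.820)| = 35.255 km/h.

35.3 km/h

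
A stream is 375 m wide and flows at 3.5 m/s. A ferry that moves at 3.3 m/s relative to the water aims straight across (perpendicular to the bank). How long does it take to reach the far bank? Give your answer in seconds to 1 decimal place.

113.6 s

The component of the ferry's velocity perpendicular to the bank is 3.3 m/s.
The flow acts along the bank and has no component across it.
Time = 375 / 3.300 = 113.636 s.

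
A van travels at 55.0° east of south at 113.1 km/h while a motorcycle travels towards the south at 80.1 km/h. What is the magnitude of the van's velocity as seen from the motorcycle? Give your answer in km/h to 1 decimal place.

93.9 km/h

Taking east as x and north as y: van velocity = (92.646, -64.871) km/h; motorcycle velocity = (0.000, -80.100) km/h.
Velocity of van relative to motorcycle = (92.646, -64.871) − (0.000, -80.100) = (92.646, 15.229) km/h.
Magnitude = |(92.646, 15.229)| = 93.889 km/h.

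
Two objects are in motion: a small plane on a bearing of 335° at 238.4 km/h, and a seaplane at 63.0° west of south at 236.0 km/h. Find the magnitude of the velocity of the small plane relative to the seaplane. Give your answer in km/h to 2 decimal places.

341.26 km/h

Taking east as x and north as y: small plane velocity = (-100.752, 216.064) km/h; seaplane velocity = (-210.278, -107.142) km/h.
Velocity of small plane relative to seaplane = (-100.752, 216.064) − (-210.278, -107.142) = (109.525, 323.206) km/h.
Magnitude = |(109.525, 323.206)| = 341.259 km/h.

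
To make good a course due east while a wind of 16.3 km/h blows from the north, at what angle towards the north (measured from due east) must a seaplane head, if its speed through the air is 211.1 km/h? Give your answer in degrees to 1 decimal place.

The wind pushes perpendicular to the desired track; the heading must have a component into the wind equal to 16.3 km/h: 211.1 sin θ = 16.3.
sin θ = 0.0772, so θ = 4.428°.

4.4°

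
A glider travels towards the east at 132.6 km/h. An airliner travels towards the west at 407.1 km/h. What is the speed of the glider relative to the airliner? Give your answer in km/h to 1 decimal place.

Taking east as x and north as y: glider velocity = (132.600, 0.000) km/h; airliner velocity = (-407.100, 0.000) km/h.
Velocity of glider relative to airliner = (132.600, 0.000) − (-407.100, 0.000) = (539.700, 0.000) km/h.
Magnitude = |(539.700, 0.000)| = 539.700 km/h.

539.7 km/h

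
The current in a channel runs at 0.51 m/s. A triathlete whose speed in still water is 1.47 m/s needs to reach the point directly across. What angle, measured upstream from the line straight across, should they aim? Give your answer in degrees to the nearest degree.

20°

To cancel the current, the upstream component of the triathlete's velocity must equal the flow: 1.47 sin θ = 0.51.
sin θ = 0.51 / 1.47 = 0.3469.
θ = arcsin(0.3469) = 20.300°.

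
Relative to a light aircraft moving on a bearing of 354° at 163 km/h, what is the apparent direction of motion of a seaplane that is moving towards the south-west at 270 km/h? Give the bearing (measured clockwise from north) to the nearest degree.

Taking east as x and north as y: seaplane velocity = (-190.919, -190.919) km/h; light aircraft velocity = (-17.038, 162.107) km/h.
Velocity of seaplane relative to light aircraft = (-190.919, -190.919) − (-17.038, 162.107) = (-173.881, -353.026) km/h.
Bearing = atan2(-173.88, -353.03) = 206.22° clockwise from north.

206°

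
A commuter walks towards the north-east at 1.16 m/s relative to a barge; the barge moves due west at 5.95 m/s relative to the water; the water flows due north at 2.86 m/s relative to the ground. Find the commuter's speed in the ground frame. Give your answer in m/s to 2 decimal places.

In east/north components (m/s): commuter relative to barge = (0.820, 0.820); barge relative to water = (-5.950, 0.000); water relative to ground = (0.000, 2.860).
Sum = (-5.130, 3.680) m/s.
Speed = |(-5.130, 3.680)| = 6.313 m/s.

6.31 m/s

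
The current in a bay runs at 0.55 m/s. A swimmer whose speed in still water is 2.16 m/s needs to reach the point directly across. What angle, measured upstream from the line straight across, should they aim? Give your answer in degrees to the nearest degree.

To cancel the current, the upstream component of the swimmer's velocity must equal the flow: 2.16 sin θ = 0.55.
sin θ = 0.55 / 2.16 = 0.2546.
θ = arcsin(0.2546) = 14.752°.

15°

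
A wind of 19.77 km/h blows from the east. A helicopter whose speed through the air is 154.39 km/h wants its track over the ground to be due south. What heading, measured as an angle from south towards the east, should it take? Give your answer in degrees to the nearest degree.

The wind pushes perpendicular to the desired track; the heading must have a component into the wind equal to 19.77 km/h: 154.39 sin θ = 19.77.
sin θ = 0.1281, so θ = 7.357°.

7°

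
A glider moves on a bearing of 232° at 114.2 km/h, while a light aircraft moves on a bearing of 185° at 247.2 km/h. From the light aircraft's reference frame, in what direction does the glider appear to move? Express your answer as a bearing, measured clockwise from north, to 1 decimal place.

338.7°

Taking east as x and north as y: glider velocity = (-89.991, -70.309) km/h; light aircraft velocity = (-21.545, -246.259) km/h.
Velocity of glider relative to light aircraft = (-89.991, -70.309) − (-21.545, -246.259) = (-68.446, 175.951) km/h.
Bearing = atan2(-68.45, 175.95) = 338.74° clockwise from north.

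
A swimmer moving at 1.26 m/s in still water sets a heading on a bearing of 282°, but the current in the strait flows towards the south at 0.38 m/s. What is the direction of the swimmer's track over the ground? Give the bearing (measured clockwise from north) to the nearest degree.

Taking east as x and north as y: velocity relative to the water = (-1.232, 0.262) m/s; the water relative to ground = (0.000, -0.380) m/s.
Velocity relative to ground = (-1.232, 0.262) + (0.000, -0.380) = (-1.232, -0.118) m/s.
Bearing = atan2(-1.23, -0.12) = 264.53° clockwise from north.

265°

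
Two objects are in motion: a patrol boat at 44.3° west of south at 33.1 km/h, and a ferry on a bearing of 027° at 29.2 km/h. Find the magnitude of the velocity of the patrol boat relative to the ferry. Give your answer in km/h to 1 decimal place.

Taking east as x and north as y: patrol boat velocity = (-23.118, -23.689) km/h; ferry velocity = (13.257, 26.017) km/h.
Velocity of patrol boat relative to ferry = (-23.118, -23.689) − (13.257, 26.017) = (-36.374, -49.707) km/h.
Magnitude = |(-36.374, -49.707)| = 61.594 km/h.

61.6 km/h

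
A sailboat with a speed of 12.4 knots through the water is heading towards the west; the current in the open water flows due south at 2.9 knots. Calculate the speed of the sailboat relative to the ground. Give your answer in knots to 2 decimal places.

Taking east as x and north as y: velocity relative to the water = (-12.400, 0.000) knots; the water relative to ground = (0.000, -2.900) knots.
Velocity relative to ground = (-12.400, 0.000) + (0.000, -2.900) = (-12.400, -2.900) knots.
Speed = |(-12.400, -2.900)| = 12.735 knots.

12.73 knots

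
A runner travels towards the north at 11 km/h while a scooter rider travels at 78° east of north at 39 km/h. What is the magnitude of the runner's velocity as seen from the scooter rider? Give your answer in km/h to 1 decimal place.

Taking east as x and north as y: runner velocity = (0.000, 11.000) km/h; scooter rider velocity = (38.148, 8.109) km/h.
Velocity of runner relative to scooter rider = (0.000, 11.000) − (38.148, 8.109) = (-38.148, 2.891) km/h.
Magnitude = |(-38.148, 2.891)| = 38.257 km/h.

38.3 km/h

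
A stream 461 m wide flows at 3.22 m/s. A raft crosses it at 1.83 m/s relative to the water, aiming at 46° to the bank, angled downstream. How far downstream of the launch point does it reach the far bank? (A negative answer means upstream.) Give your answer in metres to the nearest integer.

1573 m

Perpendicular speed = 1.316 m/s; crossing time = 461 / 1.316 = 350.200 s.
Net downstream speed = 4.491 m/s.
Drift = 4.491 × 350.200 = 1572.825 m (downstream).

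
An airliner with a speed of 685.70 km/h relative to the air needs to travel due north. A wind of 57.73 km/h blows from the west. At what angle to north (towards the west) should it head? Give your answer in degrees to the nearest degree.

The wind pushes perpendicular to the desired track; the heading must have a component into the wind equal to 57.73 km/h: 685.70 sin θ = 57.73.
sin θ = 0.0842, so θ = 4.830°.

5°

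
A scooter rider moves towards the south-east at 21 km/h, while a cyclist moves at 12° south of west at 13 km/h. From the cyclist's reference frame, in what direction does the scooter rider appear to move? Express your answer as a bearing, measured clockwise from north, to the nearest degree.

114°

Taking east as x and north as y: scooter rider velocity = (14.849, -14.849) km/h; cyclist velocity = (-12.716, -2.703) km/h.
Velocity of scooter rider relative to cyclist = (14.849, -14.849) − (-12.716, -2.703) = (27.565, -12.146) km/h.
Bearing = atan2(27.57, -12.15) = 113.78° clockwise from north.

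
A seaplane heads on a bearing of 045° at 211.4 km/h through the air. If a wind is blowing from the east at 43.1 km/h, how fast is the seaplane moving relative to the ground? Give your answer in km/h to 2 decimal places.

183.47 km/h

Taking east as x and north as y: velocity relative to the air = (149.482, 149.482) km/h; the air relative to ground = (-43.100, 0.000) km/h.
Velocity relative to ground = (149.482, 149.482) + (-43.100, 0.000) = (106.382, 149.482) km/h.
Speed = |(106.382, 149.482)| = 183.473 km/h.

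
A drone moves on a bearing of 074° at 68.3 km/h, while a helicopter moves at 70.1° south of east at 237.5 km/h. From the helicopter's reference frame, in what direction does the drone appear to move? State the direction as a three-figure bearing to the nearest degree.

Taking east as x and north as y: drone velocity = (65.654, 18.826) km/h; helicopter velocity = (80.840, -223.318) km/h.
Velocity of drone relative to helicopter = (65.654, 18.826) − (80.840, -223.318) = (-15.186, 242.144) km/h.
Bearing = atan2(-15.19, 242.14) = 356.41° clockwise from north.

356°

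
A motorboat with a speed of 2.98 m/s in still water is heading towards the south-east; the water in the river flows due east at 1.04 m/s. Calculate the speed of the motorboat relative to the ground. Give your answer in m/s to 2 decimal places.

Taking east as x and north as y: velocity relative to the water = (2.107, -2.107) m/s; the water relative to ground = (1.040, 0.000) m/s.
Velocity relative to ground = (2.107, -2.107) + (1.040, 0.000) = (3.147, -2.107) m/s.
Speed = |(3.147, -2.107)| = 3.787 m/s.

3.79 m/s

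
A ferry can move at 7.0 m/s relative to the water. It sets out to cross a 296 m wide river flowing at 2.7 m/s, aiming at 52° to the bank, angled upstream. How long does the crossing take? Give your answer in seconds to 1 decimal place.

53.7 s

The component of the ferry's velocity perpendicular to the bank is 7.0 × sin 52° = 5.516 m/s.
Only the cross-stream component determines the crossing time; the current contributes nothing perpendicular to the bank.
Time = 296 / 5.516 = 53.661 s.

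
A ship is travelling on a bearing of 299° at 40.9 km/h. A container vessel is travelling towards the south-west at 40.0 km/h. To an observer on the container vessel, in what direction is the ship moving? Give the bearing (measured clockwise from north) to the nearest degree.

Taking east as x and north as y: ship velocity = (-35.772, 19.829) km/h; container vessel velocity = (-28.284, -28.284) km/h.
Velocity of ship relative to container vessel = (-35.772, 19.829) − (-28.284, -28.284) = (-7.488, 48.113) km/h.
Bearing = atan2(-7.49, 48.11) = 351.15° clockwise from north.

351°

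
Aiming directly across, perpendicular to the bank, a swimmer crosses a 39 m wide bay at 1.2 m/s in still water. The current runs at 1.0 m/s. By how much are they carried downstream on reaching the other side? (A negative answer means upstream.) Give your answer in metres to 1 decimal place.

32.5 m

Perpendicular speed = 1.200 m/s; crossing time = 39 / 1.200 = 32.500 s.
Net downstream speed = 1.000 m/s.
Drift = 1.000 × 32.500 = 32.500 m (downstream).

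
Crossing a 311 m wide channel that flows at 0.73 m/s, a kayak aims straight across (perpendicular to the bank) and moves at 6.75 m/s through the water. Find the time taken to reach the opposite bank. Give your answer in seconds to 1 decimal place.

The component of the kayak's velocity perpendicular to the bank is 6.75 m/s.
The flow acts along the bank and has no component across it.
Time = 311 / 6.750 = 46.074 s.

46.1 s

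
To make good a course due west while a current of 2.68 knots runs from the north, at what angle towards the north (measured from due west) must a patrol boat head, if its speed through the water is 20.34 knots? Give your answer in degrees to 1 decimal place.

The current pushes perpendicular to the desired track; the heading must have a component into the current equal to 2.68 knots: 20.34 sin θ = 2.68.
sin θ = 0.1318, so θ = 7.571°.

7.6°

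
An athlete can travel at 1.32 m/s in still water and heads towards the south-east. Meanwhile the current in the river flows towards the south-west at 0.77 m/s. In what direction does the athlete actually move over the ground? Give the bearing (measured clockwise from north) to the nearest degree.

Taking east as x and north as y: velocity relative to the water = (0.933, -0.933) m/s; the water relative to ground = (-0.544, -0.544) m/s.
Velocity relative to ground = (0.933, -0.933) + (-0.544, -0.544) = (0.389, -1.478) m/s.
Bearing = atan2(0.39, -1.48) = 165.26° clockwise from north.

165°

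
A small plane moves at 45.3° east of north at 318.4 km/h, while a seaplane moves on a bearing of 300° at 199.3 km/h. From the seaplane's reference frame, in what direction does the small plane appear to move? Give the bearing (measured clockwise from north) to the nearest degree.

073°

Taking east as x and north as y: small plane velocity = (226.319, 223.961) km/h; seaplane velocity = (-172.599, 99.650) km/h.
Velocity of small plane relative to seaplane = (226.319, 223.961) − (-172.599, 99.650) = (398.917, 124.311) km/h.
Bearing = atan2(398.92, 124.31) = 72.69° clockwise from north.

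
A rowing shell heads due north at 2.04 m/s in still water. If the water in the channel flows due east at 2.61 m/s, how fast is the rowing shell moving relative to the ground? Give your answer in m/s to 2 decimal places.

Taking east as x and north as y: velocity relative to the water = (0.000, 2.040) m/s; the water relative to ground = (2.610, 0.000) m/s.
Velocity relative to ground = (0.000, 2.040) + (2.610, 0.000) = (2.610, 2.040) m/s.
Speed = |(2.610, 2.040)| = 3.313 m/s.

3.31 m/s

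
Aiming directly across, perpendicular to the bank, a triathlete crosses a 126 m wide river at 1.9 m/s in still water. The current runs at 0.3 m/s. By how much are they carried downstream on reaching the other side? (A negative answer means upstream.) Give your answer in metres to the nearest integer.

Perpendicular speed = 1.900 m/s; crossing time = 126 / 1.900 = 66.316 s.
Net downstream speed = 0.300 m/s.
Drift = 0.300 × 66.316 = 19.895 m (downstream).

20 m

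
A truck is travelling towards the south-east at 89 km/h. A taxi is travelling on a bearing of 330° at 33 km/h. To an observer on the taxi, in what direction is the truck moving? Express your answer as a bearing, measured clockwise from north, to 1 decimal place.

Taking east as x and north as y: truck velocity = (62.933, -62.933) km/h; taxi velocity = (-16.500, 28.579) km/h.
Velocity of truck relative to taxi = (62.933, -62.933) − (-16.500, 28.579) = (79.433, -91.511) km/h.
Bearing = atan2(79.43, -91.51) = 139.04° clockwise from north.

139.0°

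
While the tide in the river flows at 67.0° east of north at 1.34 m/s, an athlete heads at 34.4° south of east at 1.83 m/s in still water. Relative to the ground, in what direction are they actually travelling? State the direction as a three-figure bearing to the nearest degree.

101°

Taking east as x and north as y: velocity relative to the water = (1.510, -1.034) m/s; the water relative to ground = (1.233, 0.524) m/s.
Velocity relative to ground = (1.510, -1.034) + (1.233, 0.524) = (2.743, -0.510) m/s.
Bearing = atan2(2.74, -0.51) = 100.54° clockwise from north.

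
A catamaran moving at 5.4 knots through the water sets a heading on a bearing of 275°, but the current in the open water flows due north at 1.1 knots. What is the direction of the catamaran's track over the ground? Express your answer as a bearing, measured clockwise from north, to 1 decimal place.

Taking east as x and north as y: velocity relative to the water = (-5.379, 0.471) knots; the water relative to ground = (0.000, 1.100) knots.
Velocity relative to ground = (-5.379, 0.471) + (0.000, 1.100) = (-5.379, 1.571) knots.
Bearing = atan2(-5.38, 1.57) = 286.28° clockwise from north.

286.3°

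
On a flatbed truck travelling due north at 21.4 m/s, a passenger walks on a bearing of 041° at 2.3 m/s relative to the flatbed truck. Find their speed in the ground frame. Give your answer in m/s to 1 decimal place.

23.2 m/s

Taking east as x and north as y: flatbed truck velocity = (0.000, 21.400) m/s; passenger velocity relative to flatbed truck = (1.509, 1.736) m/s.
Velocity relative to ground = (0.000, 21.400) + (1.509, 1.736) = (1.509, 23.136) m/s.
Speed = |(1.509, 23.136)| = 23.185 m/s.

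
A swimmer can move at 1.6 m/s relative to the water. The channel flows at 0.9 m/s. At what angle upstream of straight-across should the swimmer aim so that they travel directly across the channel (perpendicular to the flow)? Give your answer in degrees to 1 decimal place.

To cancel the current, the upstream component of the swimmer's velocity must equal the flow: 1.6 sin θ = 0.9.
sin θ = 0.9 / 1.6 = 0.5625.
θ = arcsin(0.5625) = 34.229°.

34.2°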